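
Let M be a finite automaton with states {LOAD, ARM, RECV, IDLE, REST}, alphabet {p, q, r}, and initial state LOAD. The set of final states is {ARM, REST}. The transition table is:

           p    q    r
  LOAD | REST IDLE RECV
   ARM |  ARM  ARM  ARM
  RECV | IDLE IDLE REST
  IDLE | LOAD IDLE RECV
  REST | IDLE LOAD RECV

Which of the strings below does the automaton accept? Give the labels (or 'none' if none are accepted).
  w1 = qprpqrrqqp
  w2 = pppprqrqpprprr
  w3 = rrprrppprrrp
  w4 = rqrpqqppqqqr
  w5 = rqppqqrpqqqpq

w1:
  start at LOAD
  read 'q': LOAD → IDLE
  read 'p': IDLE → LOAD
  read 'r': LOAD → RECV
  read 'p': RECV → IDLE
  read 'q': IDLE → IDLE
  read 'r': IDLE → RECV
  read 'r': RECV → REST
  read 'q': REST → LOAD
  read 'q': LOAD → IDLE
  read 'p': IDLE → LOAD
  end LOAD, rejected
w2:
  start at LOAD
  read 'p': LOAD → REST
  read 'p': REST → IDLE
  read 'p': IDLE → LOAD
  read 'p': LOAD → REST
  read 'r': REST → RECV
  read 'q': RECV → IDLE
  read 'r': IDLE → RECV
  read 'q': RECV → IDLE
  read 'p': IDLE → LOAD
  read 'p': LOAD → REST
  read 'r': REST → RECV
  read 'p': RECV → IDLE
  read 'r': IDLE → RECV
  read 'r': RECV → REST
  end REST, accepted
w3:
  start at LOAD
  read 'r': LOAD → RECV
  read 'r': RECV → REST
  read 'p': REST → IDLE
  read 'r': IDLE → RECV
  read 'r': RECV → REST
  read 'p': REST → IDLE
  read 'p': IDLE → LOAD
  read 'p': LOAD → REST
  read 'r': REST → RECV
  read 'r': RECV → REST
  read 'r': REST → RECV
  read 'p': RECV → IDLE
  end IDLE, rejected
w4:
  start at LOAD
  read 'r': LOAD → RECV
  read 'q': RECV → IDLE
  read 'r': IDLE → RECV
  read 'p': RECV → IDLE
  read 'q': IDLE → IDLE
  read 'q': IDLE → IDLE
  read 'p': IDLE → LOAD
  read 'p': LOAD → REST
  read 'q': REST → LOAD
  read 'q': LOAD → IDLE
  read 'q': IDLE → IDLE
  read 'r': IDLE → RECV
  end RECV, rejected
w5:
  start at LOAD
  read 'r': LOAD → RECV
  read 'q': RECV → IDLE
  read 'p': IDLE → LOAD
  read 'p': LOAD → REST
  read 'q': REST → LOAD
  read 'q': LOAD → IDLE
  read 'r': IDLE → RECV
  read 'p': RECV → IDLE
  read 'q': IDLE → IDLE
  read 'q': IDLE → IDLE
  read 'q': IDLE → IDLE
  read 'p': IDLE → LOAD
  read 'q': LOAD → IDLE
  end IDLE, rejected

w2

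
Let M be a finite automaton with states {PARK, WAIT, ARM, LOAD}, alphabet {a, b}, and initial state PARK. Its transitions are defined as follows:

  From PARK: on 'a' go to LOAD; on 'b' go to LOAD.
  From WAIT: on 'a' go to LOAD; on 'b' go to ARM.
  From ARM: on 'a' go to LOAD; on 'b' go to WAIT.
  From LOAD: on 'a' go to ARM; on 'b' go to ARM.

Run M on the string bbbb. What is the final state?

PARK → LOAD → ARM → WAIT → ARM

ARM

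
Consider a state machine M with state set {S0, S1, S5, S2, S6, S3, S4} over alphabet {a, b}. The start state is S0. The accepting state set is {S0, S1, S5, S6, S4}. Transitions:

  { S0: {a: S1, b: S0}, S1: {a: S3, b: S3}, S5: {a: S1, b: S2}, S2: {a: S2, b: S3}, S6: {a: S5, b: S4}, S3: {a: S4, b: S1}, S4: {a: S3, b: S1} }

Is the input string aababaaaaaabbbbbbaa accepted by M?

No

Trace: S0 -a-> S1 -a-> S3 -b-> S1 -a-> S3 -b-> S1 -a-> S3 -a-> S4 -a-> S3 -a-> S4 -a-> S3 -a-> S4 -b-> S1 -b-> S3 -b-> S1 -b-> S3 -b-> S1 -b-> S3 -a-> S4 -a-> S3
End state S3 is not accepting.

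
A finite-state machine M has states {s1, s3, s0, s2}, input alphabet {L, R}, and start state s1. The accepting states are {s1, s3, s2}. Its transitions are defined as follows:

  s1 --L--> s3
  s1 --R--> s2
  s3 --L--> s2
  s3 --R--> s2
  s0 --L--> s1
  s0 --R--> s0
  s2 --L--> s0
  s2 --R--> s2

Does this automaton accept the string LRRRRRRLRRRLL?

s1 → s3 → s2 → s2 → s2 → s2 → s2 → s2 → s0 → s0 → s0 → s0 → s1 → s3
End state s3 is accepting.

Yes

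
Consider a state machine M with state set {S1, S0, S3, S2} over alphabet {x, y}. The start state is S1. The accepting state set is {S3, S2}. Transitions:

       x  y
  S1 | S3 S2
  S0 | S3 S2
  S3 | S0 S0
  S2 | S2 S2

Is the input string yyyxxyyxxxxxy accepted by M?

Trace: S1 -y-> S2 -y-> S2 -y-> S2 -x-> S2 -x-> S2 -y-> S2 -y-> S2 -x-> S2 -x-> S2 -x-> S2 -x-> S2 -x-> S2 -y-> S2
End state S2 is accepting.

Yes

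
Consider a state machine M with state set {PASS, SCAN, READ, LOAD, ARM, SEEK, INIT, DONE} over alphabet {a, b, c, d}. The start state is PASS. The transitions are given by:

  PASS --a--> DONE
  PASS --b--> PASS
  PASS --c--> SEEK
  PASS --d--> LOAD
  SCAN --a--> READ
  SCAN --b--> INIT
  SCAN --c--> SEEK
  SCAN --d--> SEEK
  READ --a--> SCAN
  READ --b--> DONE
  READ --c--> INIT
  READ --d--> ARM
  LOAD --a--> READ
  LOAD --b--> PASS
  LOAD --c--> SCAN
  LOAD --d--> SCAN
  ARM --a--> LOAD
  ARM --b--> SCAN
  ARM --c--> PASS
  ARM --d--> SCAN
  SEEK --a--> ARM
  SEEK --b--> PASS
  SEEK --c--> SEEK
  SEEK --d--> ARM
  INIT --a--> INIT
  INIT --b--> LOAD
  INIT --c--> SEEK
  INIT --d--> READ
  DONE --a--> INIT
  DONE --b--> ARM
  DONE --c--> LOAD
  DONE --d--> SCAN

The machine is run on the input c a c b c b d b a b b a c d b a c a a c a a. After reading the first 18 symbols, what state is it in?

ARM

start at PASS
read 'c': PASS → SEEK
read 'a': SEEK → ARM
read 'c': ARM → PASS
read 'b': PASS → PASS
read 'c': PASS → SEEK
read 'b': SEEK → PASS
read 'd': PASS → LOAD
read 'b': LOAD → PASS
read 'a': PASS → DONE
read 'b': DONE → ARM
read 'b': ARM → SCAN
read 'a': SCAN → READ
read 'c': READ → INIT
read 'd': INIT → READ
read 'b': READ → DONE
read 'a': DONE → INIT
read 'c': INIT → SEEK
read 'a': SEEK → ARM
After 18 symbols: ARM.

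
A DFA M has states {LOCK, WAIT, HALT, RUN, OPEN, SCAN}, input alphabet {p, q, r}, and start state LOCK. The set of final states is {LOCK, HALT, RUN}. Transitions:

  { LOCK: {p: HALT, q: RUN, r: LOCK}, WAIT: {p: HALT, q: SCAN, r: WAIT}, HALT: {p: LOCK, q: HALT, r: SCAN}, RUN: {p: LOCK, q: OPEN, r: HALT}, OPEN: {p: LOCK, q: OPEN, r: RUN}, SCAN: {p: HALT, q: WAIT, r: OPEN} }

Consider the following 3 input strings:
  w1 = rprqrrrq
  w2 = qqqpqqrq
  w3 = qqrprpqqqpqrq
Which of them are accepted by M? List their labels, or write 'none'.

w3

w1: Trace: LOCK -r-> LOCK -p-> HALT -r-> SCAN -q-> WAIT -r-> WAIT -r-> WAIT -r-> WAIT -q-> SCAN  → end SCAN, rejected
w2: Trace: LOCK -q-> RUN -q-> OPEN -q-> OPEN -p-> LOCK -q-> RUN -q-> OPEN -r-> RUN -q-> OPEN  → end OPEN, rejected
w3: Trace: LOCK -q-> RUN -q-> OPEN -r-> RUN -p-> LOCK -r-> LOCK -p-> HALT -q-> HALT -q-> HALT -q-> HALT -p-> LOCK -q-> RUN -r-> HALT -q-> HALT  → end HALT, accepted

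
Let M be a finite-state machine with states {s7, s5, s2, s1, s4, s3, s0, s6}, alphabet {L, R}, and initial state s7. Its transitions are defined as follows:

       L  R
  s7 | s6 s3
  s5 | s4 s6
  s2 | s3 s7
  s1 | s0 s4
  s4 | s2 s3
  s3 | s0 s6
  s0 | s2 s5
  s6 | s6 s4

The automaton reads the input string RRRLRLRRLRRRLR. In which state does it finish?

s7

s7 → s3 → s6 → s4 → s2 → s7 → s6 → s4 → s3 → s0 → s5 → s6 → s4 → s2 → s7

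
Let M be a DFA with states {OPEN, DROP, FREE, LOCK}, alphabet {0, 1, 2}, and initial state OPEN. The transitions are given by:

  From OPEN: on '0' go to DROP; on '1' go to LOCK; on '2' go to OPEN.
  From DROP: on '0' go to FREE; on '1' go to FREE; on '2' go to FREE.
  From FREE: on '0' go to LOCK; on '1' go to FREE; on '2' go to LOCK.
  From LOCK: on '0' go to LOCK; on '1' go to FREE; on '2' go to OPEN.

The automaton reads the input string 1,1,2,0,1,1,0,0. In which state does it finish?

LOCK

start at OPEN
read '1': OPEN → LOCK
read '1': LOCK → FREE
read '2': FREE → LOCK
read '0': LOCK → LOCK
read '1': LOCK → FREE
read '1': FREE → FREE
read '0': FREE → LOCK
read '0': LOCK → LOCK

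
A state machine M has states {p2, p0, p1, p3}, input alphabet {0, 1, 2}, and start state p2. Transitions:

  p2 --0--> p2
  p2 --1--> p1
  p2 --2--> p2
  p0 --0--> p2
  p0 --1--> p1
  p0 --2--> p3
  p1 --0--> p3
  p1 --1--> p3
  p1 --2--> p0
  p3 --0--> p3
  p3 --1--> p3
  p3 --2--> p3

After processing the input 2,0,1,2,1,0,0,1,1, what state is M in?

Trace: p2 -2-> p2 -0-> p2 -1-> p1 -2-> p0 -1-> p1 -0-> p3 -0-> p3 -1-> p3 -1-> p3

p3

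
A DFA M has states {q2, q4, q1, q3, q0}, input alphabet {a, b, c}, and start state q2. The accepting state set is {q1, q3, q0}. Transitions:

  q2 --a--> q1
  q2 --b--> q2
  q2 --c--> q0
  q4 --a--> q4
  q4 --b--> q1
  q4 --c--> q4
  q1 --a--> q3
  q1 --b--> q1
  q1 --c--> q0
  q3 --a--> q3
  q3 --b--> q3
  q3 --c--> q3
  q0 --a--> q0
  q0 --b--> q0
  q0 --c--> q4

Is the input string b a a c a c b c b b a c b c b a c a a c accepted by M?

Yes

start at q2
read 'b': q2 → q2
read 'a': q2 → q1
read 'a': q1 → q3
read 'c': q3 → q3
read 'a': q3 → q3
read 'c': q3 → q3
read 'b': q3 → q3
read 'c': q3 → q3
read 'b': q3 → q3
read 'b': q3 → q3
read 'a': q3 → q3
read 'c': q3 → q3
read 'b': q3 → q3
read 'c': q3 → q3
read 'b': q3 → q3
read 'a': q3 → q3
read 'c': q3 → q3
read 'a': q3 → q3
read 'a': q3 → q3
read 'c': q3 → q3
End state q3 is accepting.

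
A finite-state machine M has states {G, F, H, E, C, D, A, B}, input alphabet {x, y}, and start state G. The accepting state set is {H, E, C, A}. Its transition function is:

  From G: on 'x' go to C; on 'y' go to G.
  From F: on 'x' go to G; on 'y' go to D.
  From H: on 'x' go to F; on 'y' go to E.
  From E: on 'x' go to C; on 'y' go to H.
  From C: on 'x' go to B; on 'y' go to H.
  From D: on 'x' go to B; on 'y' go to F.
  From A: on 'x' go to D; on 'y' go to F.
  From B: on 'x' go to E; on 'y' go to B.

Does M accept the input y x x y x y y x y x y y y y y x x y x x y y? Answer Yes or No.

G → G → C → B → B → E → H → E → C → H → F → D → F → D → F → D → B → E → H → F → G → G → G
End state G is not accepting.

No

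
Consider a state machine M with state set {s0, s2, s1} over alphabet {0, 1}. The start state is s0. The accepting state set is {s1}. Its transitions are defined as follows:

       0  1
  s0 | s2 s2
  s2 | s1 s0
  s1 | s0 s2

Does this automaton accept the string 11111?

start at s0
read '1': s0 → s2
read '1': s2 → s0
read '1': s0 → s2
read '1': s2 → s0
read '1': s0 → s2
End state s2 is not accepting.

No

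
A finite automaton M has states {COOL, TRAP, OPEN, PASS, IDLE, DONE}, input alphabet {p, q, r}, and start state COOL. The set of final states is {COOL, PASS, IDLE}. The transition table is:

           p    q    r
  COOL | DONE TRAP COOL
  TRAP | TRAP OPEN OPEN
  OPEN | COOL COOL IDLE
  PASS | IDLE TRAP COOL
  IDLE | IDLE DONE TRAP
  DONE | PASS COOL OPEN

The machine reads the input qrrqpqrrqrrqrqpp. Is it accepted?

Yes

start at COOL
read 'q': COOL → TRAP
read 'r': TRAP → OPEN
read 'r': OPEN → IDLE
read 'q': IDLE → DONE
read 'p': DONE → PASS
read 'q': PASS → TRAP
read 'r': TRAP → OPEN
read 'r': OPEN → IDLE
read 'q': IDLE → DONE
read 'r': DONE → OPEN
read 'r': OPEN → IDLE
read 'q': IDLE → DONE
read 'r': DONE → OPEN
read 'q': OPEN → COOL
read 'p': COOL → DONE
read 'p': DONE → PASS
End state PASS is accepting.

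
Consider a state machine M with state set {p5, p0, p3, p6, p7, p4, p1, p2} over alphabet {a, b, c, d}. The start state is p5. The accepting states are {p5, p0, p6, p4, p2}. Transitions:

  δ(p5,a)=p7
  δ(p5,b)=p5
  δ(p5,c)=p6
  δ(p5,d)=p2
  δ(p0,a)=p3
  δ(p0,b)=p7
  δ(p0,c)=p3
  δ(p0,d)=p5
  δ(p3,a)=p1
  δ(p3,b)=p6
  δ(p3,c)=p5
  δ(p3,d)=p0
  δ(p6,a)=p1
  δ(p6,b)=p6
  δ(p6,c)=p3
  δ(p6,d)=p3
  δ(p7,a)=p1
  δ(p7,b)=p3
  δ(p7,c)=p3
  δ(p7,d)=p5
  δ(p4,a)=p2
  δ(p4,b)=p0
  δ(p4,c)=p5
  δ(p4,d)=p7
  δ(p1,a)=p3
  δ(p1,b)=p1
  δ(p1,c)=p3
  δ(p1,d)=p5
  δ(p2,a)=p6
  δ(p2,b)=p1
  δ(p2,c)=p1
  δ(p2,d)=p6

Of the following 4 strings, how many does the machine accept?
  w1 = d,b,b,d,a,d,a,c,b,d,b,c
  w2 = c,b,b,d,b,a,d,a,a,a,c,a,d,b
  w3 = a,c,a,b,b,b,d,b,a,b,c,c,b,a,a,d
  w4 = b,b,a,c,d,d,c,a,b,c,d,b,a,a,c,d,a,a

2

w1: p5 → p2 → p1 → p1 → p5 → p7 → p5 → p7 → p3 → p6 → p3 → p6 → p3  → end p3, rejected
w2: p5 → p6 → p6 → p6 → p3 → p6 → p1 → p5 → p7 → p1 → p3 → p5 → p7 → p5 → p5  → end p5, accepted
w3: p5 → p7 → p3 → p1 → p1 → p1 → p1 → p5 → p5 → p7 → p3 → p5 → p6 → p6 → p1 → p3 → p0  → end p0, accepted
w4: p5 → p5 → p5 → p7 → p3 → p0 → p5 → p6 → p1 → p1 → p3 → p0 → p7 → p1 → p3 → p5 → p2 → p6 → p1  → end p1, rejected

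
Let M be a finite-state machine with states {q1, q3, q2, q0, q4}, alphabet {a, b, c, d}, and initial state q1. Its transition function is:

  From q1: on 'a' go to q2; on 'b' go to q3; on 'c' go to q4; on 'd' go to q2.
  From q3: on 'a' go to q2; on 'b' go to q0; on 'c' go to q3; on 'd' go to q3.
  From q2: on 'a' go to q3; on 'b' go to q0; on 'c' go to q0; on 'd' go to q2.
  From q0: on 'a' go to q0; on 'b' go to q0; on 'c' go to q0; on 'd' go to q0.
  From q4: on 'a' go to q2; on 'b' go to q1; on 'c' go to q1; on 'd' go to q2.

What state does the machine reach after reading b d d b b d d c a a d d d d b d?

q1 → q3 → q3 → q3 → q0 → q0 → q0 → q0 → q0 → q0 → q0 → q0 → q0 → q0 → q0 → q0 → q0

q0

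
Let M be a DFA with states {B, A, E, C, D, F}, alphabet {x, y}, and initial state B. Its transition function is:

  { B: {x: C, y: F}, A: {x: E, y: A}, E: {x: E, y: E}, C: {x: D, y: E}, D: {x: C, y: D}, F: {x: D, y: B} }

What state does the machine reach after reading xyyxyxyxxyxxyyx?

Trace: B -x-> C -y-> E -y-> E -x-> E -y-> E -x-> E -y-> E -x-> E -x-> E -y-> E -x-> E -x-> E -y-> E -y-> E -x-> E

E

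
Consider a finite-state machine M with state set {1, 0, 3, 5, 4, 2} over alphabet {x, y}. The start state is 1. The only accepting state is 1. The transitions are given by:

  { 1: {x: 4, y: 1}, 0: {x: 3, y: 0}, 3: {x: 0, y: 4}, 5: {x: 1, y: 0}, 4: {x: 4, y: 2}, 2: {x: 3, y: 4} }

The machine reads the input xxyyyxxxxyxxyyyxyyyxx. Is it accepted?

Trace: 1 -x-> 4 -x-> 4 -y-> 2 -y-> 4 -y-> 2 -x-> 3 -x-> 0 -x-> 3 -x-> 0 -y-> 0 -x-> 3 -x-> 0 -y-> 0 -y-> 0 -y-> 0 -x-> 3 -y-> 4 -y-> 2 -y-> 4 -x-> 4 -x-> 4
End state 4 is not accepting.

No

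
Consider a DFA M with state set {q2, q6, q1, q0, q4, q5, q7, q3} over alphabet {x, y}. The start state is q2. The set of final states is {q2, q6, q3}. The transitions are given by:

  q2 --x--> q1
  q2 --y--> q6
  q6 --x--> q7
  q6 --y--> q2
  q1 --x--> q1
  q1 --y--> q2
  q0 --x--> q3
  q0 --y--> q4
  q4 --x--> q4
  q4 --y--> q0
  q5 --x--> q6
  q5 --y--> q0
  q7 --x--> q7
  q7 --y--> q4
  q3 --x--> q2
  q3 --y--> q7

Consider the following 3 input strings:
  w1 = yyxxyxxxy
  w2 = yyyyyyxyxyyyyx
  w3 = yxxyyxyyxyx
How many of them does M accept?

2

w1: Trace: q2 -y-> q6 -y-> q2 -x-> q1 -x-> q1 -y-> q2 -x-> q1 -x-> q1 -x-> q1 -y-> q2  → end q2, accepted
w2: Trace: q2 -y-> q6 -y-> q2 -y-> q6 -y-> q2 -y-> q6 -y-> q2 -x-> q1 -y-> q2 -x-> q1 -y-> q2 -y-> q6 -y-> q2 -y-> q6 -x-> q7  → end q7, rejected
w3: Trace: q2 -y-> q6 -x-> q7 -x-> q7 -y-> q4 -y-> q0 -x-> q3 -y-> q7 -y-> q4 -x-> q4 -y-> q0 -x-> q3  → end q3, accepted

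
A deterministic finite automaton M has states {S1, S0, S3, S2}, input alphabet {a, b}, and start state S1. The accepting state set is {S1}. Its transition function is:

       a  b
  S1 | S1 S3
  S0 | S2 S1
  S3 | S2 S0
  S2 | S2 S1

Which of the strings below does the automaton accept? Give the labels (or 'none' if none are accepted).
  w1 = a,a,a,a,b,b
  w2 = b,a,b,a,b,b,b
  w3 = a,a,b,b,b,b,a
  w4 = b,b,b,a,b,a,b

w1:
  start at S1
  read 'a': S1 → S1
  read 'a': S1 → S1
  read 'a': S1 → S1
  read 'a': S1 → S1
  read 'b': S1 → S3
  read 'b': S3 → S0
  end S0, rejected
w2:
  start at S1
  read 'b': S1 → S3
  read 'a': S3 → S2
  read 'b': S2 → S1
  read 'a': S1 → S1
  read 'b': S1 → S3
  read 'b': S3 → S0
  read 'b': S0 → S1
  end S1, accepted
w3:
  start at S1
  read 'a': S1 → S1
  read 'a': S1 → S1
  read 'b': S1 → S3
  read 'b': S3 → S0
  read 'b': S0 → S1
  read 'b': S1 → S3
  read 'a': S3 → S2
  end S2, rejected
w4:
  start at S1
  read 'b': S1 → S3
  read 'b': S3 → S0
  read 'b': S0 → S1
  read 'a': S1 → S1
  read 'b': S1 → S3
  read 'a': S3 → S2
  read 'b': S2 → S1
  end S1, accepted

w2, w4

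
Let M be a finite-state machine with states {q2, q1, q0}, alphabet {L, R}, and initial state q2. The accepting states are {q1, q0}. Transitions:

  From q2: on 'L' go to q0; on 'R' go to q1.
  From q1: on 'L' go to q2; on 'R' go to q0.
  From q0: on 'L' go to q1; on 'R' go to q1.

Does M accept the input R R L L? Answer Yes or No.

start at q2
read 'R': q2 → q1
read 'R': q1 → q0
read 'L': q0 → q1
read 'L': q1 → q2
End state q2 is not accepting.

No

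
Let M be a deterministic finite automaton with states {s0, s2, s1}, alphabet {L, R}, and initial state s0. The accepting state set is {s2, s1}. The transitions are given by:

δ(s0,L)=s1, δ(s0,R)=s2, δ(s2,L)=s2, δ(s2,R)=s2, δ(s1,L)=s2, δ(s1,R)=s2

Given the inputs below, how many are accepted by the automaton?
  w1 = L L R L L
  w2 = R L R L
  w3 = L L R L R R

3

w1: s0 → s1 → s2 → s2 → s2 → s2  → end s2, accepted
w2: s0 → s2 → s2 → s2 → s2  → end s2, accepted
w3: s0 → s1 → s2 → s2 → s2 → s2 → s2  → end s2, accepted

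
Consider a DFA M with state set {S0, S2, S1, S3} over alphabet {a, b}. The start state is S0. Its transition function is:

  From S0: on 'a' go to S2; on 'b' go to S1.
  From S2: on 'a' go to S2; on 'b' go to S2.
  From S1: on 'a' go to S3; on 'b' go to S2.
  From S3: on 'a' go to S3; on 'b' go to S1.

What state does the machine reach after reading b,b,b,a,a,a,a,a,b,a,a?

start at S0
read 'b': S0 → S1
read 'b': S1 → S2
read 'b': S2 → S2
read 'a': S2 → S2
read 'a': S2 → S2
read 'a': S2 → S2
read 'a': S2 → S2
read 'a': S2 → S2
read 'b': S2 → S2
read 'a': S2 → S2
read 'a': S2 → S2

S2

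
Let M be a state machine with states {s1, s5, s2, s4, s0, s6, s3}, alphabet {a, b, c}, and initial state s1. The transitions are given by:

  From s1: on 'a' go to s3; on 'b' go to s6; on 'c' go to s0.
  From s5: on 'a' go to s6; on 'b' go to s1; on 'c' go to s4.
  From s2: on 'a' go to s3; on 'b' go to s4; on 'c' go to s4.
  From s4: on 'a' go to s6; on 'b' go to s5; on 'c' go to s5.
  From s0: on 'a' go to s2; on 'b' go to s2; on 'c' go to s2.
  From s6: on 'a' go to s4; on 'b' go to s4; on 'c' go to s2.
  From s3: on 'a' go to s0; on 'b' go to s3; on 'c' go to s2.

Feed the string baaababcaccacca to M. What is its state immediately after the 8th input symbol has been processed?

s5

s1 → s6 → s4 → s6 → s4 → s5 → s6 → s4 → s5
After 8 symbols: s5.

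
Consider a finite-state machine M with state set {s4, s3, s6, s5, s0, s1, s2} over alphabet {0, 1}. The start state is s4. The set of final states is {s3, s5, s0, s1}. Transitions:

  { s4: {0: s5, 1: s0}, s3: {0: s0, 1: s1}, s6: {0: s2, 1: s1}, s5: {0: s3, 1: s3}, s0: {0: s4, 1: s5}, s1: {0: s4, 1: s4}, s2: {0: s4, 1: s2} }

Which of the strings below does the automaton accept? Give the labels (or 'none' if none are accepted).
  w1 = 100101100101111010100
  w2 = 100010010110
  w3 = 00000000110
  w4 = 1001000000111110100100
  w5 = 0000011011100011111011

w1: s4 → s0 → s4 → s5 → s3 → s0 → s5 → s3 → s0 → s4 → s0 → s4 → s0 → s5 → s3 → s1 → s4 → s0 → s4 → s0 → s4 → s5  → end s5, accepted
w2: s4 → s0 → s4 → s5 → s3 → s1 → s4 → s5 → s3 → s0 → s5 → s3 → s0  → end s0, accepted
w3: s4 → s5 → s3 → s0 → s4 → s5 → s3 → s0 → s4 → s0 → s5 → s3  → end s3, accepted
w4: s4 → s0 → s4 → s5 → s3 → s0 → s4 → s5 → s3 → s0 → s4 → s0 → s5 → s3 → s1 → s4 → s5 → s3 → s0 → s4 → s0 → s4 → s5  → end s5, accepted
w5: s4 → s5 → s3 → s0 → s4 → s5 → s3 → s1 → s4 → s0 → s5 → s3 → s0 → s4 → s5 → s3 → s1 → s4 → s0 → s5 → s3 → s1 → s4  → end s4, rejected

w1, w2, w3, w4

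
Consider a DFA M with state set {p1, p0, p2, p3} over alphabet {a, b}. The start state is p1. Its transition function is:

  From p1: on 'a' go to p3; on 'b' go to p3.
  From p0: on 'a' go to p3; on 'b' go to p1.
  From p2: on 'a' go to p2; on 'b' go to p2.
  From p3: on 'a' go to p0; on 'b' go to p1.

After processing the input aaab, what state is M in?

Trace: p1 -a-> p3 -a-> p0 -a-> p3 -b-> p1

p1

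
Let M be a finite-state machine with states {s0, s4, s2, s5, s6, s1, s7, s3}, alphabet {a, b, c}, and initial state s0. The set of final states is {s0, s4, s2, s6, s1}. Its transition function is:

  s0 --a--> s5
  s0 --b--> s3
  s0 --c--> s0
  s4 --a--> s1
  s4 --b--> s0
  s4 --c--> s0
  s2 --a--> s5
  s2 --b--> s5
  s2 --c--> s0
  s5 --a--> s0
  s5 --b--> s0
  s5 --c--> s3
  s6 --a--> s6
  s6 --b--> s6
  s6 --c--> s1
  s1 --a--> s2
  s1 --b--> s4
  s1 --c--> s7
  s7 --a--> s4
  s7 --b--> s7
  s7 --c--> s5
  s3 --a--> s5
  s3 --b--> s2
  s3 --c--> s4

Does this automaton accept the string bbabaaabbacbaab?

s0 → s3 → s2 → s5 → s0 → s5 → s0 → s5 → s0 → s3 → s5 → s3 → s2 → s5 → s0 → s3
End state s3 is not accepting.

No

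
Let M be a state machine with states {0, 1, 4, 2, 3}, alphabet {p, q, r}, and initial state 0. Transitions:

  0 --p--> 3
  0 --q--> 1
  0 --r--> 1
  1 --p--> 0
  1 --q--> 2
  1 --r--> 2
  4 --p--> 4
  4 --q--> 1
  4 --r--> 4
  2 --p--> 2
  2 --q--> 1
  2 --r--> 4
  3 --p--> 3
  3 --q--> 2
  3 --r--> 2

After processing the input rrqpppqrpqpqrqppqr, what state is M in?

4

0 → 1 → 2 → 1 → 0 → 3 → 3 → 2 → 4 → 4 → 1 → 0 → 1 → 2 → 1 → 0 → 3 → 2 → 4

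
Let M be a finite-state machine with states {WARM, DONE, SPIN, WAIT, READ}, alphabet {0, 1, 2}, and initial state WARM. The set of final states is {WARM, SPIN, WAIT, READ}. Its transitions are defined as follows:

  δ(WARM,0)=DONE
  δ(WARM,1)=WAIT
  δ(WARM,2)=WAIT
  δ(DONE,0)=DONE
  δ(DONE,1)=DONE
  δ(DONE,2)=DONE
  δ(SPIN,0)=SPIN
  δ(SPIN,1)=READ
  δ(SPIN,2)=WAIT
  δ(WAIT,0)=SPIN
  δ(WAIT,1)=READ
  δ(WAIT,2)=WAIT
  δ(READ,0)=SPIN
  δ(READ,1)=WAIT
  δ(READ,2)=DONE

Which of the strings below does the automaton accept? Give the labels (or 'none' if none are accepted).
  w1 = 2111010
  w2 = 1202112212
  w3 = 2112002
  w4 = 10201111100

w1, w3, w4

w1:
  start at WARM
  read '2': WARM → WAIT
  read '1': WAIT → READ
  read '1': READ → WAIT
  read '1': WAIT → READ
  read '0': READ → SPIN
  read '1': SPIN → READ
  read '0': READ → SPIN
  end SPIN, accepted
w2:
  start at WARM
  read '1': WARM → WAIT
  read '2': WAIT → WAIT
  read '0': WAIT → SPIN
  read '2': SPIN → WAIT
  read '1': WAIT → READ
  read '1': READ → WAIT
  read '2': WAIT → WAIT
  read '2': WAIT → WAIT
  read '1': WAIT → READ
  read '2': READ → DONE
  end DONE, rejected
w3:
  start at WARM
  read '2': WARM → WAIT
  read '1': WAIT → READ
  read '1': READ → WAIT
  read '2': WAIT → WAIT
  read '0': WAIT → SPIN
  read '0': SPIN → SPIN
  read '2': SPIN → WAIT
  end WAIT, accepted
w4:
  start at WARM
  read '1': WARM → WAIT
  read '0': WAIT → SPIN
  read '2': SPIN → WAIT
  read '0': WAIT → SPIN
  read '1': SPIN → READ
  read '1': READ → WAIT
  read '1': WAIT → READ
  read '1': READ → WAIT
  read '1': WAIT → READ
  read '0': READ → SPIN
  read '0': SPIN → SPIN
  end SPIN, accepted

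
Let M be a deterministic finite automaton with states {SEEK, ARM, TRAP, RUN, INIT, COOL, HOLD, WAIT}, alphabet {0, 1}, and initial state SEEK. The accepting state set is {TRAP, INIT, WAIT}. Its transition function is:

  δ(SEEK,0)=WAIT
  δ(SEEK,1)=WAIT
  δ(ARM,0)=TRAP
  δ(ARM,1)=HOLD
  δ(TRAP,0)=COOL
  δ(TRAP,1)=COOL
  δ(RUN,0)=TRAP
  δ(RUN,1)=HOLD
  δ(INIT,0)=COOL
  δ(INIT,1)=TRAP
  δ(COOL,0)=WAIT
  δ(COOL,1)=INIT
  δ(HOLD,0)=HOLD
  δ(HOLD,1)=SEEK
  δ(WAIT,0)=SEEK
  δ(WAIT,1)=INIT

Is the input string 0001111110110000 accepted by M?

Yes

SEEK → WAIT → SEEK → WAIT → INIT → TRAP → COOL → INIT → TRAP → COOL → WAIT → INIT → TRAP → COOL → WAIT → SEEK → WAIT
End state WAIT is accepting.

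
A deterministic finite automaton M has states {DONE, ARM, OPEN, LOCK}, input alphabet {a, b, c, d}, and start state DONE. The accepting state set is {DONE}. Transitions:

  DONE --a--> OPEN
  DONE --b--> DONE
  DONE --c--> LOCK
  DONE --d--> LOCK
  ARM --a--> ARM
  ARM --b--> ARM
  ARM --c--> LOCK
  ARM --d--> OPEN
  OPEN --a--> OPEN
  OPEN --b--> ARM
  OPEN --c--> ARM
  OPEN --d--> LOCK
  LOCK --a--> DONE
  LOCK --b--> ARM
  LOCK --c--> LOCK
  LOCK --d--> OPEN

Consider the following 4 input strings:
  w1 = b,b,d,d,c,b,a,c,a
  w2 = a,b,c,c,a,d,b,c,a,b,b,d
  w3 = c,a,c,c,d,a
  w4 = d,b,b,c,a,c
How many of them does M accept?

1

w1: Trace: DONE -b-> DONE -b-> DONE -d-> LOCK -d-> OPEN -c-> ARM -b-> ARM -a-> ARM -c-> LOCK -a-> DONE  → end DONE, accepted
w2: Trace: DONE -a-> OPEN -b-> ARM -c-> LOCK -c-> LOCK -a-> DONE -d-> LOCK -b-> ARM -c-> LOCK -a-> DONE -b-> DONE -b-> DONE -d-> LOCK  → end LOCK, rejected
w3: Trace: DONE -c-> LOCK -a-> DONE -c-> LOCK -c-> LOCK -d-> OPEN -a-> OPEN  → end OPEN, rejected
w4: Trace: DONE -d-> LOCK -b-> ARM -b-> ARM -c-> LOCK -a-> DONE -c-> LOCK  → end LOCK, rejected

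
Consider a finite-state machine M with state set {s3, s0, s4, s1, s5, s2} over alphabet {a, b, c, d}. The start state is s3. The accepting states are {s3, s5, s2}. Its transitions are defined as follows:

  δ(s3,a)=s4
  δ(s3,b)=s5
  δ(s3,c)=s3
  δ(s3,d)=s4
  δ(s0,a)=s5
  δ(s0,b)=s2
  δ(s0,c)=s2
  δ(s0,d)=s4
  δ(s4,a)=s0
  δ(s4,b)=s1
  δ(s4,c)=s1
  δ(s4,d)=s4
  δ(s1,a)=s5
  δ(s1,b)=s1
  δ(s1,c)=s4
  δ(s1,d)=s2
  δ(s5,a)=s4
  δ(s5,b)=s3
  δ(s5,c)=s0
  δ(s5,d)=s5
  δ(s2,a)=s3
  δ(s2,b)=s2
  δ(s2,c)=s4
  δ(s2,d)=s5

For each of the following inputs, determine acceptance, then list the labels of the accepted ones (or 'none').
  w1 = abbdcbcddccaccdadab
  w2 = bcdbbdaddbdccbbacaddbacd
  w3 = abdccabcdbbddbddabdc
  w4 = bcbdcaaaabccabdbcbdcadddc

w1, w2

w1: Trace: s3 -a-> s4 -b-> s1 -b-> s1 -d-> s2 -c-> s4 -b-> s1 -c-> s4 -d-> s4 -d-> s4 -c-> s1 -c-> s4 -a-> s0 -c-> s2 -c-> s4 -d-> s4 -a-> s0 -d-> s4 -a-> s0 -b-> s2  → end s2, accepted
w2: Trace: s3 -b-> s5 -c-> s0 -d-> s4 -b-> s1 -b-> s1 -d-> s2 -a-> s3 -d-> s4 -d-> s4 -b-> s1 -d-> s2 -c-> s4 -c-> s1 -b-> s1 -b-> s1 -a-> s5 -c-> s0 -a-> s5 -d-> s5 -d-> s5 -b-> s3 -a-> s4 -c-> s1 -d-> s2  → end s2, accepted
w3: Trace: s3 -a-> s4 -b-> s1 -d-> s2 -c-> s4 -c-> s1 -a-> s5 -b-> s3 -c-> s3 -d-> s4 -b-> s1 -b-> s1 -d-> s2 -d-> s5 -b-> s3 -d-> s4 -d-> s4 -a-> s0 -b-> s2 -d-> s5 -c-> s0  → end s0, rejected
w4: Trace: s3 -b-> s5 -c-> s0 -b-> s2 -d-> s5 -c-> s0 -a-> s5 -a-> s4 -a-> s0 -a-> s5 -b-> s3 -c-> s3 -c-> s3 -a-> s4 -b-> s1 -d-> s2 -b-> s2 -c-> s4 -b-> s1 -d-> s2 -c-> s4 -a-> s0 -d-> s4 -d-> s4 -d-> s4 -c-> s1  → end s1, rejected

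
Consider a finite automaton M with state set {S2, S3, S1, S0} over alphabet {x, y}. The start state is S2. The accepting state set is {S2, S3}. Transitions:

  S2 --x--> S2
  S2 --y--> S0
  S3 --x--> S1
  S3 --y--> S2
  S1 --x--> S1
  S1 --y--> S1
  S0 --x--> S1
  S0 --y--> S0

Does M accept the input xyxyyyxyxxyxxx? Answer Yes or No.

No

start at S2
read 'x': S2 → S2
read 'y': S2 → S0
read 'x': S0 → S1
read 'y': S1 → S1
read 'y': S1 → S1
read 'y': S1 → S1
read 'x': S1 → S1
read 'y': S1 → S1
read 'x': S1 → S1
read 'x': S1 → S1
read 'y': S1 → S1
read 'x': S1 → S1
read 'x': S1 → S1
read 'x': S1 → S1
End state S1 is not accepting.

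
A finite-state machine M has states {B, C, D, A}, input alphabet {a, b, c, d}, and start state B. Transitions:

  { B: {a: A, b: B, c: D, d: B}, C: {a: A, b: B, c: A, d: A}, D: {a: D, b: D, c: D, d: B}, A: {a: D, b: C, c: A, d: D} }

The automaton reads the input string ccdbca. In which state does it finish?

Trace: B -c-> D -c-> D -d-> B -b-> B -c-> D -a-> D

D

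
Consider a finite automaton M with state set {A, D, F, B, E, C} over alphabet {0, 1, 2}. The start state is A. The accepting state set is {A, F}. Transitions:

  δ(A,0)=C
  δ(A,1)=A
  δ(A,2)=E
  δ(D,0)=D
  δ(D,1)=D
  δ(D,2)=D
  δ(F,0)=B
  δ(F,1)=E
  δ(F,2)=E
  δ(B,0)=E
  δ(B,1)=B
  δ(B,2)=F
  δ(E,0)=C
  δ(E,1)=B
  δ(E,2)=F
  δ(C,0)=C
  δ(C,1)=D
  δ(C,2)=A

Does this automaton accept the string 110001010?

No

start at A
read '1': A → A
read '1': A → A
read '0': A → C
read '0': C → C
read '0': C → C
read '1': C → D
read '0': D → D
read '1': D → D
read '0': D → D
End state D is not accepting.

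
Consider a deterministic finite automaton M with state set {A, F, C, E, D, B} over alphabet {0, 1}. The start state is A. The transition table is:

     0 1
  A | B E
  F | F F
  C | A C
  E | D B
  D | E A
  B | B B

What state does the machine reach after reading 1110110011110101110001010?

B

start at A
read '1': A → E
read '1': E → B
read '1': B → B
read '0': B → B
read '1': B → B
read '1': B → B
read '0': B → B
read '0': B → B
read '1': B → B
read '1': B → B
read '1': B → B
read '1': B → B
read '0': B → B
read '1': B → B
read '0': B → B
read '1': B → B
read '1': B → B
read '1': B → B
read '0': B → B
read '0': B → B
read '0': B → B
read '1': B → B
read '0': B → B
read '1': B → B
read '0': B → B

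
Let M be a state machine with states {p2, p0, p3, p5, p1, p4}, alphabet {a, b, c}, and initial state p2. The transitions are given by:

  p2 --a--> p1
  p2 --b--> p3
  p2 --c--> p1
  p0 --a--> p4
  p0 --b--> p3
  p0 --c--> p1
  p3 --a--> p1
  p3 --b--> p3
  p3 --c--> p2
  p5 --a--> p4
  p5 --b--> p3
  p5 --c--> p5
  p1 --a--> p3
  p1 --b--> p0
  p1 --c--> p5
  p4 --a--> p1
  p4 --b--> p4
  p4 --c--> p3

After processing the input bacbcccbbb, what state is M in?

p3

p2 → p3 → p1 → p5 → p3 → p2 → p1 → p5 → p3 → p3 → p3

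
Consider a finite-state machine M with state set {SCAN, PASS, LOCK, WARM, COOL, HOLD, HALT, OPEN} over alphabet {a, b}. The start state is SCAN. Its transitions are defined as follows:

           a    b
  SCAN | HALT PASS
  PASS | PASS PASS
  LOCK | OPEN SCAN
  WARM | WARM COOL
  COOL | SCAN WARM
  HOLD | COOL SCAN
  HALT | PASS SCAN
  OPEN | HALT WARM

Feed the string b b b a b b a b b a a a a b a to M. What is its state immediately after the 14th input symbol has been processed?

PASS

start at SCAN
read 'b': SCAN → PASS
read 'b': PASS → PASS
read 'b': PASS → PASS
read 'a': PASS → PASS
read 'b': PASS → PASS
read 'b': PASS → PASS
read 'a': PASS → PASS
read 'b': PASS → PASS
read 'b': PASS → PASS
read 'a': PASS → PASS
read 'a': PASS → PASS
read 'a': PASS → PASS
read 'a': PASS → PASS
read 'b': PASS → PASS
After 14 symbols: PASS.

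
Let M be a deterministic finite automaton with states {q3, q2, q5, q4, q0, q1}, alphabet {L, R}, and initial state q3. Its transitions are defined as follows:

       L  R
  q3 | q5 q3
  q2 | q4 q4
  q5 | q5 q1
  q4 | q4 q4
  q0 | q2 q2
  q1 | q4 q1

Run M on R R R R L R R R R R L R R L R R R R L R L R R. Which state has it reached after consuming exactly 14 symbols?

q3 → q3 → q3 → q3 → q3 → q5 → q1 → q1 → q1 → q1 → q1 → q4 → q4 → q4 → q4
After 14 symbols: q4.

q4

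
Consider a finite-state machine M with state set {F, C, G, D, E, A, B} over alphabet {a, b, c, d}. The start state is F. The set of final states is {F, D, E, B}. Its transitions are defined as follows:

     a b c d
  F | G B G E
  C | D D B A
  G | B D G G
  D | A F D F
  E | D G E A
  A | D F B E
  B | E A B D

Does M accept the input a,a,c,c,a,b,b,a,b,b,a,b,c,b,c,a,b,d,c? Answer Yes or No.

Yes

F → G → B → B → B → E → G → D → A → F → B → E → G → G → D → D → A → F → E → E
End state E is accepting.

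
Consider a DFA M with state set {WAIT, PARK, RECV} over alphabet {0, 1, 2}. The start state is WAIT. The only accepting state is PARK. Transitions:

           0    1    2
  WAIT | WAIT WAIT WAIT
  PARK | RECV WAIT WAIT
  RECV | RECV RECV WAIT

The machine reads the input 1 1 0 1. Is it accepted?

No

WAIT → WAIT → WAIT → WAIT → WAIT
End state WAIT is not accepting.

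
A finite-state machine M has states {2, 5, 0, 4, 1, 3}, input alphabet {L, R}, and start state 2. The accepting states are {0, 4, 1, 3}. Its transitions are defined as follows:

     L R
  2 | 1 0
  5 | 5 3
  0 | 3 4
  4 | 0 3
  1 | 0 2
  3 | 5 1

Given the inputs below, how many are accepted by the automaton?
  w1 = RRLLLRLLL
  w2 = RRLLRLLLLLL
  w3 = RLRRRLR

w1: 2 → 0 → 4 → 0 → 3 → 5 → 3 → 5 → 5 → 5  → end 5, rejected
w2: 2 → 0 → 4 → 0 → 3 → 1 → 0 → 3 → 5 → 5 → 5 → 5  → end 5, rejected
w3: 2 → 0 → 3 → 1 → 2 → 0 → 3 → 1  → end 1, accepted

1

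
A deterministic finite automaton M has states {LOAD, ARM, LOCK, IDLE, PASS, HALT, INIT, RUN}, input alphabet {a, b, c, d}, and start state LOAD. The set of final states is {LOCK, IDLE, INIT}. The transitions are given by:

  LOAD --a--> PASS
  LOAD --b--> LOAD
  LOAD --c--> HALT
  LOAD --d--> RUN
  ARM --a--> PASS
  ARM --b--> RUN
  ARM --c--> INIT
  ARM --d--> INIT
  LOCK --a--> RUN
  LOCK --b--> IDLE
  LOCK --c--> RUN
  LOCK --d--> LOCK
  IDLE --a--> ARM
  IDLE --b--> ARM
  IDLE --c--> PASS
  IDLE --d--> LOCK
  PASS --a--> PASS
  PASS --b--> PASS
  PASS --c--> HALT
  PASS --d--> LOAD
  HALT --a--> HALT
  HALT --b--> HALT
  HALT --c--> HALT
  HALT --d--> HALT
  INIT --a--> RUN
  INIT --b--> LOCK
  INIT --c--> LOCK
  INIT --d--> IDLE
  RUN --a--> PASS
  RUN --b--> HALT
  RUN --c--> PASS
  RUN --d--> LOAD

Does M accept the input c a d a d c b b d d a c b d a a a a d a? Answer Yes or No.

No

LOAD → HALT → HALT → HALT → HALT → HALT → HALT → HALT → HALT → HALT → HALT → HALT → HALT → HALT → HALT → HALT → HALT → HALT → HALT → HALT → HALT
End state HALT is not accepting.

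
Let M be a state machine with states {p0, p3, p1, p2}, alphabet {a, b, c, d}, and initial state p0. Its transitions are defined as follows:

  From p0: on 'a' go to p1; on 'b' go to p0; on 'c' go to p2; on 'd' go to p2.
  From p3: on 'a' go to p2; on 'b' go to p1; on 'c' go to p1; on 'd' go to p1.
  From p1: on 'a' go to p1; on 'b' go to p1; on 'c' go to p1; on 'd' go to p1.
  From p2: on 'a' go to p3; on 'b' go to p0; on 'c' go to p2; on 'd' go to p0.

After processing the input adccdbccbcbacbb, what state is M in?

p1

start at p0
read 'a': p0 → p1
read 'd': p1 → p1
read 'c': p1 → p1
read 'c': p1 → p1
read 'd': p1 → p1
read 'b': p1 → p1
read 'c': p1 → p1
read 'c': p1 → p1
read 'b': p1 → p1
read 'c': p1 → p1
read 'b': p1 → p1
read 'a': p1 → p1
read 'c': p1 → p1
read 'b': p1 → p1
read 'b': p1 → p1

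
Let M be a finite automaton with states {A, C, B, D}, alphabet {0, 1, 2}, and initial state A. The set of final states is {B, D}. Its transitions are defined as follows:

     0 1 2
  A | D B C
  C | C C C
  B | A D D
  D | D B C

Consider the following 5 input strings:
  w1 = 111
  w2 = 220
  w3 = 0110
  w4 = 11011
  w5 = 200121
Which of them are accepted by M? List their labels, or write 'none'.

w1:
  start at A
  read '1': A → B
  read '1': B → D
  read '1': D → B
  end B, accepted
w2:
  start at A
  read '2': A → C
  read '2': C → C
  read '0': C → C
  end C, rejected
w3:
  start at A
  read '0': A → D
  read '1': D → B
  read '1': B → D
  read '0': D → D
  end D, accepted
w4:
  start at A
  read '1': A → B
  read '1': B → D
  read '0': D → D
  read '1': D → B
  read '1': B → D
  end D, accepted
w5:
  start at A
  read '2': A → C
  read '0': C → C
  read '0': C → C
  read '1': C → C
  read '2': C → C
  read '1': C → C
  end C, rejected

w1, w3, w4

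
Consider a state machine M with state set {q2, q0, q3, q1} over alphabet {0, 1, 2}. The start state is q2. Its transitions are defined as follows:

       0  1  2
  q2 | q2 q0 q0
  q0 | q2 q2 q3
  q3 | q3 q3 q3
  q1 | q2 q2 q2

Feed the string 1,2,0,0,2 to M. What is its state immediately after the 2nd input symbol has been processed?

q3

q2 → q0 → q3
After 2 symbols: q3.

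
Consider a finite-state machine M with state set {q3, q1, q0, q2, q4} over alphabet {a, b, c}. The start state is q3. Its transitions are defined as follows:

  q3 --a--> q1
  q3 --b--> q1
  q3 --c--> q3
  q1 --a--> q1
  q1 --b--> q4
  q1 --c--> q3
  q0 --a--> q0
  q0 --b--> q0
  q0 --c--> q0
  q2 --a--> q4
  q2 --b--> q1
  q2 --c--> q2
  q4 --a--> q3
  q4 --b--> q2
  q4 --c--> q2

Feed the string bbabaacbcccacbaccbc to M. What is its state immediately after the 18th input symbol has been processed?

Trace: q3 -b-> q1 -b-> q4 -a-> q3 -b-> q1 -a-> q1 -a-> q1 -c-> q3 -b-> q1 -c-> q3 -c-> q3 -c-> q3 -a-> q1 -c-> q3 -b-> q1 -a-> q1 -c-> q3 -c-> q3 -b-> q1
After 18 symbols: q1.

q1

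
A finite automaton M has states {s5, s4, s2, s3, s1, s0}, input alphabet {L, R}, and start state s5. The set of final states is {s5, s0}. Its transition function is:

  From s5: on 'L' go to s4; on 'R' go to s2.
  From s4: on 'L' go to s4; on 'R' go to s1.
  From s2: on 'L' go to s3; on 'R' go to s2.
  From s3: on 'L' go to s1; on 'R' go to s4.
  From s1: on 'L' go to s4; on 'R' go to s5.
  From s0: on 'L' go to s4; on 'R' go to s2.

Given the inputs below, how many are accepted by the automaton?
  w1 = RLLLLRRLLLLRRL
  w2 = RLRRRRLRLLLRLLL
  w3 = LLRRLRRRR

w1: s5 → s2 → s3 → s1 → s4 → s4 → s1 → s5 → s4 → s4 → s4 → s4 → s1 → s5 → s4  → end s4, rejected
w2: s5 → s2 → s3 → s4 → s1 → s5 → s2 → s3 → s4 → s4 → s4 → s4 → s1 → s4 → s4 → s4  → end s4, rejected
w3: s5 → s4 → s4 → s1 → s5 → s4 → s1 → s5 → s2 → s2  → end s2, rejected

0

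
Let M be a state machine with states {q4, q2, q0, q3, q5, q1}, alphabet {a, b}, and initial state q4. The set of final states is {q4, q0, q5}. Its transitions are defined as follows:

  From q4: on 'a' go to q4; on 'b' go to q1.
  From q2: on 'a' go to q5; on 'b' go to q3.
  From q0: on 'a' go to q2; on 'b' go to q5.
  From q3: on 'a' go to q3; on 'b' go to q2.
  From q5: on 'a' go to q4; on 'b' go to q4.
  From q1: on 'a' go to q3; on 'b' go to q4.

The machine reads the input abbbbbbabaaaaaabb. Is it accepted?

Trace: q4 -a-> q4 -b-> q1 -b-> q4 -b-> q1 -b-> q4 -b-> q1 -b-> q4 -a-> q4 -b-> q1 -a-> q3 -a-> q3 -a-> q3 -a-> q3 -a-> q3 -a-> q3 -b-> q2 -b-> q3
End state q3 is not accepting.

No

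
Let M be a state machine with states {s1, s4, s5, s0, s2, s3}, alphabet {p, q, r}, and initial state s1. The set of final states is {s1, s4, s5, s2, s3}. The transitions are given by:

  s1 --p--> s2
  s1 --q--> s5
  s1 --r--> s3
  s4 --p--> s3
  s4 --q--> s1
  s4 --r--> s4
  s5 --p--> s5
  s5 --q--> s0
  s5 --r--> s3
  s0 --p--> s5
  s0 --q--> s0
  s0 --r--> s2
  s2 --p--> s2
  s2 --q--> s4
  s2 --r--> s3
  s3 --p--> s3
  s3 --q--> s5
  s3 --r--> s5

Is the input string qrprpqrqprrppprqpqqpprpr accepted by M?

Trace: s1 -q-> s5 -r-> s3 -p-> s3 -r-> s5 -p-> s5 -q-> s0 -r-> s2 -q-> s4 -p-> s3 -r-> s5 -r-> s3 -p-> s3 -p-> s3 -p-> s3 -r-> s5 -q-> s0 -p-> s5 -q-> s0 -q-> s0 -p-> s5 -p-> s5 -r-> s3 -p-> s3 -r-> s5
End state s5 is accepting.

Yes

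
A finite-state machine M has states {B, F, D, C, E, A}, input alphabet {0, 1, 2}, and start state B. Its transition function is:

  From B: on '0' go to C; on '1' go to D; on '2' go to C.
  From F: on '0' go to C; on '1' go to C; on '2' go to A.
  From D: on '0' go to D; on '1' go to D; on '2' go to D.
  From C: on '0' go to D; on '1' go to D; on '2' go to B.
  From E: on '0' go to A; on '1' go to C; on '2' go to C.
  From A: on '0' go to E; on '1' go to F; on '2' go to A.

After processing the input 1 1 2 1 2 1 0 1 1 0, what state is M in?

Trace: B -1-> D -1-> D -2-> D -1-> D -2-> D -1-> D -0-> D -1-> D -1-> D -0-> D

D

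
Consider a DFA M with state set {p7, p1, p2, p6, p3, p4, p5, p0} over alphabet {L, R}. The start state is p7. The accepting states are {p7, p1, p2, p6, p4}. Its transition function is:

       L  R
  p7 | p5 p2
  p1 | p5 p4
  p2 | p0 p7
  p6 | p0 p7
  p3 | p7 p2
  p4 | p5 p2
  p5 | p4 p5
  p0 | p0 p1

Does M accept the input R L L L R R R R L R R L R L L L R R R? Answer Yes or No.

Yes

Trace: p7 -R-> p2 -L-> p0 -L-> p0 -L-> p0 -R-> p1 -R-> p4 -R-> p2 -R-> p7 -L-> p5 -R-> p5 -R-> p5 -L-> p4 -R-> p2 -L-> p0 -L-> p0 -L-> p0 -R-> p1 -R-> p4 -R-> p2
End state p2 is accepting.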